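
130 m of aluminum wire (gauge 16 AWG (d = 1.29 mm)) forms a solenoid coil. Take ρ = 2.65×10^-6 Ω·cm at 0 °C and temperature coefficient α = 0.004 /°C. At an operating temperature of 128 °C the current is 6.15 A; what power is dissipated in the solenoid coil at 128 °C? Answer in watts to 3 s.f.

151 W

ρ = 2.65×10^-6 Ω·cm = 2.65×10^-8 Ω·m
A = π(1.29/2 mm)² = π(6.4500e-04 m)² = 1.307e-06 m²
R₍0₎ = ρL/A = (2.65×10^-8)(130)/(1.307e-06) = 2.636 Ω
R₍128₎ = R₍0₎(1 + αΔT) = 2.636 × (1 + 0.004×128) = 3.985 Ω
P = I²R = (6.15)² × 3.985 = 151 W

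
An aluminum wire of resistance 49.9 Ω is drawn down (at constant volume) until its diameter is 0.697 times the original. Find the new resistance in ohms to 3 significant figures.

Volume constant ⇒ L' = L/r² with r = 0.697. R' = ρL'/A' = ρ(L/r²)/(πr²d₀²/4) = R/r⁴.
R' = 4.237 × 49.9 = 211 Ω

211 Ω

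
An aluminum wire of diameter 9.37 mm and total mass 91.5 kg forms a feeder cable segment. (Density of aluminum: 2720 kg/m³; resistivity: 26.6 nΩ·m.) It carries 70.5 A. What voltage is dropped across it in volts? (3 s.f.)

13.3 V

ρ = 26.6 nΩ·m = 2.66×10^-8 Ω·m
A = π(d/2)² = π(4.6850e-03 m)² = 6.8956e-05 m²
L = m/(density·A) = 91.5/(2720×6.8956e-05) = 487.8 m
R = ρL/A = (2.66×10^-8)(487.8)/(6.8956e-05) = 0.1882 Ω
V = IR = 70.5 × 0.1882 = 13.3 V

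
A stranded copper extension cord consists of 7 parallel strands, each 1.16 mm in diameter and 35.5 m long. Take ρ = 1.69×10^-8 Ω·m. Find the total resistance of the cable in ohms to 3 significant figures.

0.0811 Ω

A_strand = π(5.8000e-04 m)² = 1.057e-06 m²
R_strand = ρL/A = (1.69×10^-8)(35.5)/(1.057e-06) = 0.5677 Ω
R_total = R_strand/N = 0.5677/7 = 0.0811 Ω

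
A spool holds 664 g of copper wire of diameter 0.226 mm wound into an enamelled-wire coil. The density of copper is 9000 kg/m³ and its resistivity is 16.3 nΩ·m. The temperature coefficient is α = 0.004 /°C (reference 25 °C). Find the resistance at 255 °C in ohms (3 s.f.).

1430 Ω

ρ = 16.3 nΩ·m = 1.63×10^-8 Ω·m
A = π(d/2)² = π(1.1300e-04 m)² = 4.0115e-08 m²
L = m/(density·A) = 0.664/(9000×4.0115e-08) = 1839 m
R = ρL/A = (1.63×10^-8)(1839)/(4.0115e-08) = 747.3 Ω
R(255 °C) = 747.3 × (1 + 0.004×230) = 1430 Ω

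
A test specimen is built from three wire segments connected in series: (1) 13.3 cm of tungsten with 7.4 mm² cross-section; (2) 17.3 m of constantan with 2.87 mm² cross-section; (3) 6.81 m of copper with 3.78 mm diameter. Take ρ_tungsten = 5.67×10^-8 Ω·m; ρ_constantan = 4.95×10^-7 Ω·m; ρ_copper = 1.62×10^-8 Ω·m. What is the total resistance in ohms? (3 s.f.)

Seg 1: A = 7.4 mm² = 7.400e-06 m²
R_1 = (5.67×10^-8)(0.133)/(7.400e-06) = 0.001019 Ω
Seg 2: A = 2.87 mm² = 2.870e-06 m²
R_2 = (4.95×10^-7)(17.3)/(2.870e-06) = 2.984 Ω
Seg 3: A = π(d/2)² = π(1.8900e-03 m)² = 1.122e-05 m²
R_3 = (1.62×10^-8)(6.81)/(1.122e-05) = 0.009831 Ω
R_total = R_1 + R_2 + R_3 = 2.99 Ω

2.99 Ω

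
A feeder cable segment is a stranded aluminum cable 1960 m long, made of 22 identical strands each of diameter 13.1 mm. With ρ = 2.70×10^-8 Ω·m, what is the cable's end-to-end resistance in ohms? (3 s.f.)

0.0178 Ω

A_strand = π(6.5500e-03 m)² = 1.348e-04 m²
R_strand = ρL/A = (2.70×10^-8)(1960)/(1.348e-04) = 0.3926 Ω
R_total = R_strand/N = 0.3926/22 = 0.0178 Ω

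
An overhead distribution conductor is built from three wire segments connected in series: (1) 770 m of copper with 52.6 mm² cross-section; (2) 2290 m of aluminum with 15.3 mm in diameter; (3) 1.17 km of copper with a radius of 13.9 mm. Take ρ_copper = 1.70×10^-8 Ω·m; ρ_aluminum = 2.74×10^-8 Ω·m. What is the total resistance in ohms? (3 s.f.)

0.623 Ω

Seg 1: A = 52.6 mm² = 5.260e-05 m²
R_1 = (1.70×10^-8)(770)/(5.260e-05) = 0.2489 Ω
Seg 2: A = π(d/2)² = π(7.6500e-03 m)² = 1.839e-04 m²
R_2 = (2.74×10^-8)(2290)/(1.839e-04) = 0.3413 Ω
Seg 3: A = πr² = π(1.3900e-02 m)² = 6.070e-04 m²
R_3 = (1.70×10^-8)(1170)/(6.070e-04) = 0.03277 Ω
R_total = R_1 + R_2 + R_3 = 0.623 Ω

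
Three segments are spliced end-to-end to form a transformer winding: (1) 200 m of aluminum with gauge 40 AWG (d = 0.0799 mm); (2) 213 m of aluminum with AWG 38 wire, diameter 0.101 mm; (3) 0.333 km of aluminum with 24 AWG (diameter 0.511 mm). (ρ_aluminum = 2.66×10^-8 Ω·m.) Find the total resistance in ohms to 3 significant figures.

1810 Ω

Seg 1: A = π(0.0799/2 mm)² = π(3.9950e-05 m)² = 5.014e-09 m²
R_1 = (2.66×10^-8)(200)/(5.014e-09) = 1061 Ω
Seg 2: A = π(0.101/2 mm)² = π(5.0500e-05 m)² = 8.012e-09 m²
R_2 = (2.66×10^-8)(213)/(8.012e-09) = 707.2 Ω
Seg 3: A = π(0.511/2 mm)² = π(2.5550e-04 m)² = 2.051e-07 m²
R_3 = (2.66×10^-8)(333)/(2.051e-07) = 43.19 Ω
R_total = R_1 + R_2 + R_3 = 1810 Ω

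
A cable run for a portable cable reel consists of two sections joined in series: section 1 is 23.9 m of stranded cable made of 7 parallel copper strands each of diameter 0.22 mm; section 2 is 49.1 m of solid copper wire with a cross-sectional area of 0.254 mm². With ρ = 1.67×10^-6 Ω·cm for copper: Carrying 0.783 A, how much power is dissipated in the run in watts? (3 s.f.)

ρ = 1.67×10^-6 Ω·cm = 1.67×10^-8 Ω·m
Section 1: A_strand = π(1.1000e-04)² = 3.801e-08 m²; R₁ = ρL/(N·A_s) = (1.67×10^-8)(23.9)/(7×3.801e-08) = 1.5 Ω
Section 2: A = 0.254 mm² = 2.540e-07 m²
R₂ = (1.67×10^-8)(49.1)/(2.540e-07) = 3.228 Ω
R = R₁ + R₂ = 4.728 Ω
P = I²R = (0.783)² × 4.728 = 2.90 W

2.90 W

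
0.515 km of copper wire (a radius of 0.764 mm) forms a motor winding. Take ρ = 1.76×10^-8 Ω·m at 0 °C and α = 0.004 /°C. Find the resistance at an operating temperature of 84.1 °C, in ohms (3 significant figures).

A = πr² = π(7.6400e-04 m)² = 1.834e-06 m²
R₍0°C₎ = ρL/A = (1.76×10^-8)(515)/(1.834e-06) = 4.943 Ω
R = R₀(1 + αΔT) = 4.943(1 + 0.004×84.1) = 6.61 Ω

6.61 Ω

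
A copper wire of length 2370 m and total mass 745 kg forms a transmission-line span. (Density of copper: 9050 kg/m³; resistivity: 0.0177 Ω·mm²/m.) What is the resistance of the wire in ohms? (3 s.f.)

ρ = 0.0177 Ω·mm²/m = 1.77×10^-8 Ω·m
A = m/(density·L) = 745/(9050×2370) = 3.4734e-05 m²
R = ρL/A = (1.77×10^-8)(2370)/(3.4734e-05) = 1.21 Ω

1.21 Ω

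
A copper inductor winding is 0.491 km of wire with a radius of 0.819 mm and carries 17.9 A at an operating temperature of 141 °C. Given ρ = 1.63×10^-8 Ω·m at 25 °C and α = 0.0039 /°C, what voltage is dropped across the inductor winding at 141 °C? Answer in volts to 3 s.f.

98.7 V

A = πr² = π(8.1900e-04 m)² = 2.107e-06 m²
R₍25₎ = ρL/A = (1.63×10^-8)(491)/(2.107e-06) = 3.798 Ω
R₍141₎ = R₍25₎(1 + αΔT) = 3.798 × (1 + 0.0039×116) = 5.516 Ω
V = IR = 17.9 × 5.516 = 98.7 V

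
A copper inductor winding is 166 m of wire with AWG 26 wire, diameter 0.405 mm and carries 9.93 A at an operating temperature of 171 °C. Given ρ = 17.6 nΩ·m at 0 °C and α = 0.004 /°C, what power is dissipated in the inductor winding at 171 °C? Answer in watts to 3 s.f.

3770 W

ρ = 17.6 nΩ·m = 1.76×10^-8 Ω·m
A = π(0.405/2 mm)² = π(2.0250e-04 m)² = 1.288e-07 m²
R₍0₎ = ρL/A = (1.76×10^-8)(166)/(1.288e-07) = 22.68 Ω
R₍171₎ = R₍0₎(1 + αΔT) = 22.68 × (1 + 0.004×171) = 38.19 Ω
P = I²R = (9.93)² × 38.19 = 3770 W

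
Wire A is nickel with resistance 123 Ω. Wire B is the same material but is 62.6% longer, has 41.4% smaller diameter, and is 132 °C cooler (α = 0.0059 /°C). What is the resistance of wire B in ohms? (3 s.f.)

R ∝ ρL/d² with ρ ∝ (1+αΔT), so R_B/R_A = (1 + 62.6/100) × (1 − 41.4/100)⁻² × (1 − 0.0059×132)
= 1.626 × 2.912 × 0.2212 = 1.047
R_B = 1.047 × 123 = 129 Ω

129 Ω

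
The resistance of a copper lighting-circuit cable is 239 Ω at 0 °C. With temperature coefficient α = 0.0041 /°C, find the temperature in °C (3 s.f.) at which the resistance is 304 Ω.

66.3 °C

R = R₀(1 + α(T − T₀)) ⇒ T = T₀ + (R/R₀ − 1)/α
T = 0 + (304/239 − 1)/0.0041 = 0 + (0.272)/0.0041 = 66.3 °C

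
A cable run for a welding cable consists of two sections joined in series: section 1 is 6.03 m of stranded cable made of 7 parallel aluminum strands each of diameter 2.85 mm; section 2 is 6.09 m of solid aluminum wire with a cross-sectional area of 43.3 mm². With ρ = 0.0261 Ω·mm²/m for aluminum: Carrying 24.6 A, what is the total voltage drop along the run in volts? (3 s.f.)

ρ = 0.0261 Ω·mm²/m = 2.61×10^-8 Ω·m
Section 1: A_strand = π(1.4250e-03)² = 6.379e-06 m²; R₁ = ρL/(N·A_s) = (2.61×10^-8)(6.03)/(7×6.379e-06) = 0.003524 Ω
Section 2: A = 43.3 mm² = 4.330e-05 m²
R₂ = (2.61×10^-8)(6.09)/(4.330e-05) = 0.003671 Ω
R = R₁ + R₂ = 0.007195 Ω
V = IR = 24.6 × 0.007195 = 0.177 V

0.177 V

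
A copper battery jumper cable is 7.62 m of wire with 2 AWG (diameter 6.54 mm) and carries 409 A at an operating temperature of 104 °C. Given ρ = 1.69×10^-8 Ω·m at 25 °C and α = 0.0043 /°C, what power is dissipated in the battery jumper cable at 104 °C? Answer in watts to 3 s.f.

859 W

A = π(6.54/2 mm)² = π(3.2700e-03 m)² = 3.359e-05 m²
R₍25₎ = ρL/A = (1.69×10^-8)(7.62)/(3.359e-05) = 0.003834 Ω
R₍104₎ = R₍25₎(1 + αΔT) = 0.003834 × (1 + 0.0043×79) = 0.005136 Ω
P = I²R = (409)² × 0.005136 = 859 W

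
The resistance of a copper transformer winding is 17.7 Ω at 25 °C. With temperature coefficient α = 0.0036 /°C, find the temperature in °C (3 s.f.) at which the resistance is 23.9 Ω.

R = R₀(1 + α(T − T₀)) ⇒ T = T₀ + (R/R₀ − 1)/α
T = 25 + (23.9/17.7 − 1)/0.0036 = 25 + (0.3503)/0.0036 = 122 °C

122 °C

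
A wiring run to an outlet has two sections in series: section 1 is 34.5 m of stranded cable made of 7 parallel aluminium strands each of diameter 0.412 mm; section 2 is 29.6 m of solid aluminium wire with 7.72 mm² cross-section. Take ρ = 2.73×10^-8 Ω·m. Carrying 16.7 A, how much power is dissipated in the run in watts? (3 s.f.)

311 W

Section 1: A_strand = π(2.0600e-04)² = 1.333e-07 m²; R₁ = ρL/(N·A_s) = (2.73×10^-8)(34.5)/(7×1.333e-07) = 1.009 Ω
Section 2: A = 7.72 mm² = 7.720e-06 m²
R₂ = (2.73×10^-8)(29.6)/(7.720e-06) = 0.1047 Ω
R = R₁ + R₂ = 1.114 Ω
P = I²R = (16.7)² × 1.114 = 311 W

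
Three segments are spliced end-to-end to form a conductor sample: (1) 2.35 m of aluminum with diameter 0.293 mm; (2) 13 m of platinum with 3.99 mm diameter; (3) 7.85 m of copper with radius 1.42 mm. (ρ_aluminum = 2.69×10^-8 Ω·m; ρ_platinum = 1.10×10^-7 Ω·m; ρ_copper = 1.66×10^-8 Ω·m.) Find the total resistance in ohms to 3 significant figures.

Seg 1: A = π(d/2)² = π(1.4650e-04 m)² = 6.743e-08 m²
R_1 = (2.69×10^-8)(2.35)/(6.743e-08) = 0.9376 Ω
Seg 2: A = π(d/2)² = π(1.9950e-03 m)² = 1.250e-05 m²
R_2 = (1.10×10^-7)(13)/(1.250e-05) = 0.1144 Ω
Seg 3: A = πr² = π(1.4200e-03 m)² = 6.335e-06 m²
R_3 = (1.66×10^-8)(7.85)/(6.335e-06) = 0.02057 Ω
R_total = R_1 + R_2 + R_3 = 1.07 Ω

1.07 Ω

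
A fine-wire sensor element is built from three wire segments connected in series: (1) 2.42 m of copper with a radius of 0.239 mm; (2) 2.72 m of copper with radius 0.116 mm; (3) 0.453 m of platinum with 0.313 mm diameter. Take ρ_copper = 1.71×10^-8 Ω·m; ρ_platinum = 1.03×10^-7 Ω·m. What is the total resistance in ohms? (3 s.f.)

1.94 Ω

Seg 1: A = πr² = π(2.3900e-04 m)² = 1.795e-07 m²
R_1 = (1.71×10^-8)(2.42)/(1.795e-07) = 0.2306 Ω
Seg 2: A = πr² = π(1.1600e-04 m)² = 4.227e-08 m²
R_2 = (1.71×10^-8)(2.72)/(4.227e-08) = 1.1 Ω
Seg 3: A = π(d/2)² = π(1.5650e-04 m)² = 7.694e-08 m²
R_3 = (1.03×10^-7)(0.453)/(7.694e-08) = 0.6064 Ω
R_total = R_1 + R_2 + R_3 = 1.94 Ω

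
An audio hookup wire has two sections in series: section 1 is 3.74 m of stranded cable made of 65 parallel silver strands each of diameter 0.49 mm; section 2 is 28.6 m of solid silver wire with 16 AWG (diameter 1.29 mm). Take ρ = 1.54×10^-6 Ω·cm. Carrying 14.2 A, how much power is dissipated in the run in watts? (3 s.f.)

ρ = 1.54×10^-6 Ω·cm = 1.54×10^-8 Ω·m
Section 1: A_strand = π(2.4500e-04)² = 1.886e-07 m²; R₁ = ρL/(N·A_s) = (1.54×10^-8)(3.74)/(65×1.886e-07) = 0.004699 Ω
Section 2: A = π(1.29/2 mm)² = π(6.4500e-04 m)² = 1.307e-06 m²
R₂ = (1.54×10^-8)(28.6)/(1.307e-06) = 0.337 Ω
R = R₁ + R₂ = 0.3417 Ω
P = I²R = (14.2)² × 0.3417 = 68.9 W

68.9 W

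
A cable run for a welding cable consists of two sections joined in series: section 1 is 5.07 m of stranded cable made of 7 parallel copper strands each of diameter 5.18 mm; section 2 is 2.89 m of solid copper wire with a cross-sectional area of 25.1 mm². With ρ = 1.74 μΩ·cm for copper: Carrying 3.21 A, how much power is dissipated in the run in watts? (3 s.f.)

ρ = 1.74 μΩ·cm = 1.74×10^-8 Ω·m
Section 1: A_strand = π(2.5900e-03)² = 2.107e-05 m²; R₁ = ρL/(N·A_s) = (1.74×10^-8)(5.07)/(7×2.107e-05) = 5.980×10^-4 Ω
Section 2: A = 25.1 mm² = 2.510e-05 m²
R₂ = (1.74×10^-8)(2.89)/(2.510e-05) = 0.002003 Ω
R = R₁ + R₂ = 0.002601 Ω
P = I²R = (3.21)² × 0.002601 = 0.0268 W

0.0268 W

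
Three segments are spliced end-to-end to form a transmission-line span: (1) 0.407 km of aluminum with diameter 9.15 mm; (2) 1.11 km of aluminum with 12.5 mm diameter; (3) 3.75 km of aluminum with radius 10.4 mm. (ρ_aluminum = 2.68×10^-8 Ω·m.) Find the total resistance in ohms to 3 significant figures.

0.704 Ω

Seg 1: A = π(d/2)² = π(4.5750e-03 m)² = 6.576e-05 m²
R_1 = (2.68×10^-8)(407)/(6.576e-05) = 0.1659 Ω
Seg 2: A = π(d/2)² = π(6.2500e-03 m)² = 1.227e-04 m²
R_2 = (2.68×10^-8)(1110)/(1.227e-04) = 0.2424 Ω
Seg 3: A = πr² = π(1.0400e-02 m)² = 3.398e-04 m²
R_3 = (2.68×10^-8)(3750)/(3.398e-04) = 0.2958 Ω
R_total = R_1 + R_2 + R_3 = 0.704 Ω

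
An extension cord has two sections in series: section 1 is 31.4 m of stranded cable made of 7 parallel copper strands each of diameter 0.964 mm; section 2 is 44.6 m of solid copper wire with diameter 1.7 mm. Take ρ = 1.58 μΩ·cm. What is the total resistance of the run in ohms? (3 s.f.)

0.408 Ω

ρ = 1.58 μΩ·cm = 1.58×10^-8 Ω·m
Section 1: A_strand = π(4.8200e-04)² = 7.299e-07 m²; R₁ = ρL/(N·A_s) = (1.58×10^-8)(31.4)/(7×7.299e-07) = 0.09711 Ω
Section 2: A = π(d/2)² = π(8.5000e-04 m)² = 2.270e-06 m²
R₂ = (1.58×10^-8)(44.6)/(2.270e-06) = 0.3105 Ω
R = R₁ + R₂ = 0.408 Ω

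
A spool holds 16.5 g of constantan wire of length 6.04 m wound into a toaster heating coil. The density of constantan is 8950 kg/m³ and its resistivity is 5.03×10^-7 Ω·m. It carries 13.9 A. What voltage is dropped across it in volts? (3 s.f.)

A = m/(density·L) = 0.0165/(8950×6.04) = 3.0523e-07 m²
R = ρL/A = (5.03×10^-7)(6.04)/(3.0523e-07) = 9.954 Ω
V = IR = 13.9 × 9.954 = 138 V

138 V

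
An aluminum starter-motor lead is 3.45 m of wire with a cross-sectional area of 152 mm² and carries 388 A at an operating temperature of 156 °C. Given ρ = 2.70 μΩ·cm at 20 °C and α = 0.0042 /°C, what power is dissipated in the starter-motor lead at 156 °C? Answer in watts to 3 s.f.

145 W

ρ = 2.70 μΩ·cm = 2.70×10^-8 Ω·m
A = 152 mm² = 1.520e-04 m²
R₍20₎ = ρL/A = (2.70×10^-8)(3.45)/(1.520e-04) = 6.128×10^-4 Ω
R₍156₎ = R₍20₎(1 + αΔT) = 6.128×10^-4 × (1 + 0.0042×136) = 9.629×10^-4 Ω
P = I²R = (388)² × 9.629×10^-4 = 145 W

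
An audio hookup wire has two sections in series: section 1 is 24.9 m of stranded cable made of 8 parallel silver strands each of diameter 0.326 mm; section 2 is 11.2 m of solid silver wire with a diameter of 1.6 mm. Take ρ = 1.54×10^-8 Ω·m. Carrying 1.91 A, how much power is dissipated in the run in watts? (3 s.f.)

Section 1: A_strand = π(1.6300e-04)² = 8.347e-08 m²; R₁ = ρL/(N·A_s) = (1.54×10^-8)(24.9)/(8×8.347e-08) = 0.5743 Ω
Section 2: A = π(d/2)² = π(8.0000e-04 m)² = 2.011e-06 m²
R₂ = (1.54×10^-8)(11.2)/(2.011e-06) = 0.08578 Ω
R = R₁ + R₂ = 0.66 Ω
P = I²R = (1.91)² × 0.66 = 2.41 W

2.41 W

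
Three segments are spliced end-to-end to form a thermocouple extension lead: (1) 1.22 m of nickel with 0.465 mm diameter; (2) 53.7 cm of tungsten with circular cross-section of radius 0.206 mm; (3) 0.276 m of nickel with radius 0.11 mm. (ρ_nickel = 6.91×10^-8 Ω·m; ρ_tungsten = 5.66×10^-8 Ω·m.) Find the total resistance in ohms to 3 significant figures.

Seg 1: A = π(d/2)² = π(2.3250e-04 m)² = 1.698e-07 m²
R_1 = (6.91×10^-8)(1.22)/(1.698e-07) = 0.4964 Ω
Seg 2: A = πr² = π(2.0600e-04 m)² = 1.333e-07 m²
R_2 = (5.66×10^-8)(0.537)/(1.333e-07) = 0.228 Ω
Seg 3: A = πr² = π(1.1000e-04 m)² = 3.801e-08 m²
R_3 = (6.91×10^-8)(0.276)/(3.801e-08) = 0.5017 Ω
R_total = R_1 + R_2 + R_3 = 1.23 Ω

1.23 Ω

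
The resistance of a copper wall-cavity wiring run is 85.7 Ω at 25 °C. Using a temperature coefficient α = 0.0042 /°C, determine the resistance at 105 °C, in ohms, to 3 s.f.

ΔT = 105 − 25 = 80 °C
R = R₀(1 + αΔT) = 85.7 × (1 + 0.0042×80) = 85.7 × 1.336 = 114 Ω

114 Ω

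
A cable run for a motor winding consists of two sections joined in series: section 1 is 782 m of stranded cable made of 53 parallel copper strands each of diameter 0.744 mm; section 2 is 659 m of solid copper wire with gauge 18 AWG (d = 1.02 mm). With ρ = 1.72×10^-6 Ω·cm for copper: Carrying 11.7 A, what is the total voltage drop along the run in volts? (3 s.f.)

169 V

ρ = 1.72×10^-6 Ω·cm = 1.72×10^-8 Ω·m
Section 1: A_strand = π(3.7200e-04)² = 4.347e-07 m²; R₁ = ρL/(N·A_s) = (1.72×10^-8)(782)/(53×4.347e-07) = 0.5837 Ω
Section 2: A = π(1.02/2 mm)² = π(5.1000e-04 m)² = 8.171e-07 m²
R₂ = (1.72×10^-8)(659)/(8.171e-07) = 13.87 Ω
R = R₁ + R₂ = 14.46 Ω
V = IR = 11.7 × 14.46 = 169 V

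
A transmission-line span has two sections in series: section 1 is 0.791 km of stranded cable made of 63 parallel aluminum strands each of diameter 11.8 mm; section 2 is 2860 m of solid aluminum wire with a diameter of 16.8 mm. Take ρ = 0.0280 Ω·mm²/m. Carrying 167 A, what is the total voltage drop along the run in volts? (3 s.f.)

60.9 V

ρ = 0.0280 Ω·mm²/m = 2.80×10^-8 Ω·m
Section 1: A_strand = π(5.9000e-03)² = 1.094e-04 m²; R₁ = ρL/(N·A_s) = (2.80×10^-8)(791)/(63×1.094e-04) = 0.003215 Ω
Section 2: A = π(d/2)² = π(8.4000e-03 m)² = 2.217e-04 m²
R₂ = (2.80×10^-8)(2860)/(2.217e-04) = 0.3613 Ω
R = R₁ + R₂ = 0.3645 Ω
V = IR = 167 × 0.3645 = 60.9 V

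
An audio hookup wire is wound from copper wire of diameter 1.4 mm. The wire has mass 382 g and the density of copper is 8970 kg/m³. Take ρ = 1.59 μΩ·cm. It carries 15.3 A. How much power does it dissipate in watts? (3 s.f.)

66.9 W

ρ = 1.59 μΩ·cm = 1.59×10^-8 Ω·m
A = π(d/2)² = π(7.0000e-04 m)² = 1.5394e-06 m²
L = m/(density·A) = 0.382/(8970×1.5394e-06) = 27.66 m
R = ρL/A = (1.59×10^-8)(27.66)/(1.5394e-06) = 0.2857 Ω
P = I²R = (15.3)² × 0.2857 = 66.9 W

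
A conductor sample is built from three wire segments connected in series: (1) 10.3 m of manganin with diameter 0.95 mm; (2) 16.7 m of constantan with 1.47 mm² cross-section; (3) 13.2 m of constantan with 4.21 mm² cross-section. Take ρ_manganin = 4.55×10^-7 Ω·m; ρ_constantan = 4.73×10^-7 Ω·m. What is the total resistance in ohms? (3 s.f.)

Seg 1: A = π(d/2)² = π(4.7500e-04 m)² = 7.088e-07 m²
R_1 = (4.55×10^-7)(10.3)/(7.088e-07) = 6.612 Ω
Seg 2: A = 1.47 mm² = 1.470e-06 m²
R_2 = (4.73×10^-7)(16.7)/(1.470e-06) = 5.374 Ω
Seg 3: A = 4.21 mm² = 4.210e-06 m²
R_3 = (4.73×10^-7)(13.2)/(4.210e-06) = 1.483 Ω
R_total = R_1 + R_2 + R_3 = 13.5 Ω

13.5 Ω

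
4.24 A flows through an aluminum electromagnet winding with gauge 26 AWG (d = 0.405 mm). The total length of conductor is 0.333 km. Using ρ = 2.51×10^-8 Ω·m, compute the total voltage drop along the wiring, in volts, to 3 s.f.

275 V

A = π(0.405/2 mm)² = π(2.0250e-04 m)² = 1.288e-07 m²
R = ρL/A = (2.51×10^-8)(333)/(1.288e-07) = 64.88 Ω
V = IR = 4.24 × 64.88 = 275 V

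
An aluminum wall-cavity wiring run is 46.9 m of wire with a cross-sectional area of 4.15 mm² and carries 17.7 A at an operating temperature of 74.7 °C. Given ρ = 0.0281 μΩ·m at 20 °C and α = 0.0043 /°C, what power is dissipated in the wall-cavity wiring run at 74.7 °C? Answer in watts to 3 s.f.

ρ = 0.0281 μΩ·m = 2.81×10^-8 Ω·m
A = 4.15 mm² = 4.150e-06 m²
R₍20₎ = ρL/A = (2.81×10^-8)(46.9)/(4.150e-06) = 0.3176 Ω
R₍74.7₎ = R₍20₎(1 + αΔT) = 0.3176 × (1 + 0.0043×54.7) = 0.3923 Ω
P = I²R = (17.7)² × 0.3923 = 123 W

123 W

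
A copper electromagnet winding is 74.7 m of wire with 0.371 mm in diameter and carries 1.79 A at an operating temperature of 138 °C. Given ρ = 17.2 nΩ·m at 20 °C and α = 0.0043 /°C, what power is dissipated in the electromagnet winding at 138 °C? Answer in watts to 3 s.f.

57.4 W

ρ = 17.2 nΩ·m = 1.72×10^-8 Ω·m
A = π(d/2)² = π(1.8550e-04 m)² = 1.081e-07 m²
R₍20₎ = ρL/A = (1.72×10^-8)(74.7)/(1.081e-07) = 11.89 Ω
R₍138₎ = R₍20₎(1 + αΔT) = 11.89 × (1 + 0.0043×118) = 17.92 Ω
P = I²R = (1.79)² × 17.92 = 57.4 W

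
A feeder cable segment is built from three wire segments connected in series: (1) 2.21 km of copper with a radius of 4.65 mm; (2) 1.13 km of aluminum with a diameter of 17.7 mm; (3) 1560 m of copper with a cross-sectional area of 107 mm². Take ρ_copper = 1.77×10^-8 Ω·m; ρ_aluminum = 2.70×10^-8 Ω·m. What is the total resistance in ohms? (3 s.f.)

Seg 1: A = πr² = π(4.6500e-03 m)² = 6.793e-05 m²
R_1 = (1.77×10^-8)(2210)/(6.793e-05) = 0.5759 Ω
Seg 2: A = π(d/2)² = π(8.8500e-03 m)² = 2.461e-04 m²
R_2 = (2.70×10^-8)(1130)/(2.461e-04) = 0.124 Ω
Seg 3: A = 107 mm² = 1.070e-04 m²
R_3 = (1.77×10^-8)(1560)/(1.070e-04) = 0.2581 Ω
R_total = R_1 + R_2 + R_3 = 0.958 Ω

0.958 Ω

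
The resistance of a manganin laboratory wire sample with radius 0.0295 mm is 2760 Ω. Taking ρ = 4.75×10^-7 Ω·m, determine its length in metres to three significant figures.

A = πr² = π(2.9500e-05 m)² = 2.734e-09 m²
L = RA/ρ = (2760)(2.734e-09)/(4.75×10^-7) = 15.9 m

15.9 m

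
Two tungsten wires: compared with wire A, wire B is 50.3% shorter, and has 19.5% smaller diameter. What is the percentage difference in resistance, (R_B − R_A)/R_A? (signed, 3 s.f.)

-23.3%

R ∝ L/d², so R_B/R_A = (1 − 50.3/100) × (1 − 19.5/100)⁻²
= 0.497 × 1.543 = 0.767
(R_B − R_A)/R_A = 0.767 − 1 = -23.3%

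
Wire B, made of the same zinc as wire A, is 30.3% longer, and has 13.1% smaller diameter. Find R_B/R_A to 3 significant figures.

1.73

R ∝ L/d², so R_B/R_A = (1 + 30.3/100) × (1 − 13.1/100)⁻²
= 1.303 × 1.324 = 1.73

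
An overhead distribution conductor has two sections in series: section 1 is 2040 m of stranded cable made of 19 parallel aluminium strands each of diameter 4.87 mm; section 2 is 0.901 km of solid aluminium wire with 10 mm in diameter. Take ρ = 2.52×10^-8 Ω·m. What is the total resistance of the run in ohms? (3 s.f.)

Section 1: A_strand = π(2.4350e-03)² = 1.863e-05 m²; R₁ = ρL/(N·A_s) = (2.52×10^-8)(2040)/(19×1.863e-05) = 0.1453 Ω
Section 2: A = π(d/2)² = π(5.0000e-03 m)² = 7.854e-05 m²
R₂ = (2.52×10^-8)(901)/(7.854e-05) = 0.2891 Ω
R = R₁ + R₂ = 0.434 Ω

0.434 Ω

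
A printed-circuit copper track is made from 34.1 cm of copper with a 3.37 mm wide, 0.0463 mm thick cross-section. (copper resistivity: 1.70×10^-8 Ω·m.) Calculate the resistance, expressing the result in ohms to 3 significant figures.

A = 3.37 × 0.0463 mm² = 0.156 mm² = 1.560e-07 m²
R = ρL/A = (1.70×10^-8)(0.341 m)/(1.560e-07 m²) = 0.0372 Ω

0.0372 Ω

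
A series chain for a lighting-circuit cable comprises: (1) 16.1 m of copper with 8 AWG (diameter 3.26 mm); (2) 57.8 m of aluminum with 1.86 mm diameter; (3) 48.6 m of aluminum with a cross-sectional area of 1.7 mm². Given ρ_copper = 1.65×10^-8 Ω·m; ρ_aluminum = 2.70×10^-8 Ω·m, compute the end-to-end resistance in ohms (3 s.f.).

1.38 Ω

Seg 1: A = π(3.26/2 mm)² = π(1.6300e-03 m)² = 8.347e-06 m²
R_1 = (1.65×10^-8)(16.1)/(8.347e-06) = 0.03183 Ω
Seg 2: A = π(d/2)² = π(9.3000e-04 m)² = 2.717e-06 m²
R_2 = (2.70×10^-8)(57.8)/(2.717e-06) = 0.5743 Ω
Seg 3: A = 1.7 mm² = 1.700e-06 m²
R_3 = (2.70×10^-8)(48.6)/(1.700e-06) = 0.7719 Ω
R_total = R_1 + R_2 + R_3 = 1.38 Ω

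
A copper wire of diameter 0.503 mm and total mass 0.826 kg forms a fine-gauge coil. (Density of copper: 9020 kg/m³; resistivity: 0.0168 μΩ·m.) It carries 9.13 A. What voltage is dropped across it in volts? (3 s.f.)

ρ = 0.0168 μΩ·m = 1.68×10^-8 Ω·m
A = π(d/2)² = π(2.5150e-04 m)² = 1.9871e-07 m²
L = m/(density·A) = 0.826/(9020×1.9871e-07) = 460.8 m
R = ρL/A = (1.68×10^-8)(460.8)/(1.9871e-07) = 38.96 Ω
V = IR = 9.13 × 38.96 = 356 V

356 V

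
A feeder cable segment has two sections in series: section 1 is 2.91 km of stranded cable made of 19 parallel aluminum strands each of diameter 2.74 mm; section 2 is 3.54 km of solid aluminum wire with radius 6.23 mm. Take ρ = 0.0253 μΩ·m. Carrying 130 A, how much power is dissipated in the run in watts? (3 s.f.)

ρ = 0.0253 μΩ·m = 2.53×10^-8 Ω·m
Section 1: A_strand = π(1.3700e-03)² = 5.896e-06 m²; R₁ = ρL/(N·A_s) = (2.53×10^-8)(2910)/(19×5.896e-06) = 0.6572 Ω
Section 2: A = πr² = π(6.2300e-03 m)² = 1.219e-04 m²
R₂ = (2.53×10^-8)(3540)/(1.219e-04) = 0.7345 Ω
R = R₁ + R₂ = 1.392 Ω
P = I²R = (130)² × 1.392 = 23500 W

23500 W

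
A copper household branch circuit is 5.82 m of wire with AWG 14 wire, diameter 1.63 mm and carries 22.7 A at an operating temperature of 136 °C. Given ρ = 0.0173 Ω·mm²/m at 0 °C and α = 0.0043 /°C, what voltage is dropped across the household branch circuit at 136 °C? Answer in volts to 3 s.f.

ρ = 0.0173 Ω·mm²/m = 1.73×10^-8 Ω·m
A = π(1.63/2 mm)² = π(8.1500e-04 m)² = 2.087e-06 m²
R₍0₎ = ρL/A = (1.73×10^-8)(5.82)/(2.087e-06) = 0.04825 Ω
R₍136₎ = R₍0₎(1 + αΔT) = 0.04825 × (1 + 0.0043×136) = 0.07647 Ω
V = IR = 22.7 × 0.07647 = 1.74 V

1.74 V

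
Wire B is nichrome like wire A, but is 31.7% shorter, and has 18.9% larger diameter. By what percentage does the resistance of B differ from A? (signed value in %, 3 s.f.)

-51.7%

R ∝ L/d², so R_B/R_A = (1 − 31.7/100) × (1 + 18.9/100)⁻²
= 0.683 × 0.7074 = 0.4831
(R_B − R_A)/R_A = 0.4831 − 1 = -51.7%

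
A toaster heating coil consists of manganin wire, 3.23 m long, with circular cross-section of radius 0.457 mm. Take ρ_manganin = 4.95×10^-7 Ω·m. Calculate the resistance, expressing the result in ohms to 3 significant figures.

A = πr² = π(4.5700e-04 m)² = 6.561e-07 m²
R = ρL/A = (4.95×10^-7)(3.23 m)/(6.561e-07 m²) = 2.44 Ω

2.44 Ω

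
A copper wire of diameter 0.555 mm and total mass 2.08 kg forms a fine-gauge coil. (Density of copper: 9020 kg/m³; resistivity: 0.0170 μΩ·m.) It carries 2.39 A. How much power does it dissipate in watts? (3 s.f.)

383 W

ρ = 0.0170 μΩ·m = 1.70×10^-8 Ω·m
A = π(d/2)² = π(2.7750e-04 m)² = 2.4192e-07 m²
L = m/(density·A) = 2.08/(9020×2.4192e-07) = 953.2 m
R = ρL/A = (1.70×10^-8)(953.2)/(2.4192e-07) = 66.98 Ω
P = I²R = (2.39)² × 66.98 = 383 W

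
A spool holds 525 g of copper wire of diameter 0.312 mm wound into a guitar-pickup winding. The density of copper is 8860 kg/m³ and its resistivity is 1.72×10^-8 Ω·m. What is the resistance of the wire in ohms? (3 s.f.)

A = π(d/2)² = π(1.5600e-04 m)² = 7.6454e-08 m²
L = m/(density·A) = 0.525/(8860×7.6454e-08) = 775 m
R = ρL/A = (1.72×10^-8)(775)/(7.6454e-08) = 174 Ω

174 Ω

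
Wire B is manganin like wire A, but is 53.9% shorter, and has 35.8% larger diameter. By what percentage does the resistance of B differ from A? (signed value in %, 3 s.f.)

-75.0%

R ∝ L/d², so R_B/R_A = (1 − 53.9/100) × (1 + 35.8/100)⁻²
= 0.461 × 0.5423 = 0.25
(R_B − R_A)/R_A = 0.25 − 1 = -75.0%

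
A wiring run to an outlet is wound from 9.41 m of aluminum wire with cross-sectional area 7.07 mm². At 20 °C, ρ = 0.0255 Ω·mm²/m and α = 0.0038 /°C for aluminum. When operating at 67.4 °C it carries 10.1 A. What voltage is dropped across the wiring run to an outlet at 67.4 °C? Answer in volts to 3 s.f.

0.405 V

ρ = 0.0255 Ω·mm²/m = 2.55×10^-8 Ω·m
A = 7.07 mm² = 7.070e-06 m²
R₍20₎ = ρL/A = (2.55×10^-8)(9.41)/(7.070e-06) = 0.03394 Ω
R₍67.4₎ = R₍20₎(1 + αΔT) = 0.03394 × (1 + 0.0038×47.4) = 0.04005 Ω
V = IR = 10.1 × 0.04005 = 0.405 V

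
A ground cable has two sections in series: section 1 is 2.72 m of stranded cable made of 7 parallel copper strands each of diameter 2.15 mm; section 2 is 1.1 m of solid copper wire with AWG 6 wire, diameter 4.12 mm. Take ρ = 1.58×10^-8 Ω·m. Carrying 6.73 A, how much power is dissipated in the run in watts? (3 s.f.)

Section 1: A_strand = π(1.0750e-03)² = 3.631e-06 m²; R₁ = ρL/(N·A_s) = (1.58×10^-8)(2.72)/(7×3.631e-06) = 0.001691 Ω
Section 2: A = π(4.12/2 mm)² = π(2.0600e-03 m)² = 1.333e-05 m²
R₂ = (1.58×10^-8)(1.1)/(1.333e-05) = 0.001304 Ω
R = R₁ + R₂ = 0.002995 Ω
P = I²R = (6.73)² × 0.002995 = 0.136 W

0.136 W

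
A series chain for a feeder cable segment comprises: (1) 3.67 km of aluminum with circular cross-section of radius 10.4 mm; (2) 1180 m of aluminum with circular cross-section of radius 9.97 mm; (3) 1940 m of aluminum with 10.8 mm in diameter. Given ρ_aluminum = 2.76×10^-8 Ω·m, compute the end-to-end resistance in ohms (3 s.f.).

Seg 1: A = πr² = π(1.0400e-02 m)² = 3.398e-04 m²
R_1 = (2.76×10^-8)(3670)/(3.398e-04) = 0.2981 Ω
Seg 2: A = πr² = π(9.9700e-03 m)² = 3.123e-04 m²
R_2 = (2.76×10^-8)(1180)/(3.123e-04) = 0.1043 Ω
Seg 3: A = π(d/2)² = π(5.4000e-03 m)² = 9.161e-05 m²
R_3 = (2.76×10^-8)(1940)/(9.161e-05) = 0.5845 Ω
R_total = R_1 + R_2 + R_3 = 0.987 Ω

0.987 Ω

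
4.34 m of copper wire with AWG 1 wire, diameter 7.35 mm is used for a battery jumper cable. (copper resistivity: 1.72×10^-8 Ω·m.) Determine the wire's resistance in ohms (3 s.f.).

A = π(7.35/2 mm)² = π(3.6750e-03 m)² = 4.243e-05 m²
R = ρL/A = (1.72×10^-8)(4.34 m)/(4.243e-05 m²) = 0.00176 Ω

0.00176 Ω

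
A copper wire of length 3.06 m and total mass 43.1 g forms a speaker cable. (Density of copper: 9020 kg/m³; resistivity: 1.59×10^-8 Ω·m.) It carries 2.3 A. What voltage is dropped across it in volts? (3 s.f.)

A = m/(density·L) = 0.0431/(9020×3.06) = 1.5615e-06 m²
R = ρL/A = (1.59×10^-8)(3.06)/(1.5615e-06) = 0.03116 Ω
V = IR = 2.3 × 0.03116 = 0.0717 V

0.0717 V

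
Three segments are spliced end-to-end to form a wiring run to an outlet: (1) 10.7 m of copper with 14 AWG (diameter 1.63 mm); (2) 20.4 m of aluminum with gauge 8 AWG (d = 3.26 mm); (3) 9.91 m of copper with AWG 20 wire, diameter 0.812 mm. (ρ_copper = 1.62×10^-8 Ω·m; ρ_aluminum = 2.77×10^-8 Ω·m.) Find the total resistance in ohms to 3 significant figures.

Seg 1: A = π(1.63/2 mm)² = π(8.1500e-04 m)² = 2.087e-06 m²
R_1 = (1.62×10^-8)(10.7)/(2.087e-06) = 0.08307 Ω
Seg 2: A = π(3.26/2 mm)² = π(1.6300e-03 m)² = 8.347e-06 m²
R_2 = (2.77×10^-8)(20.4)/(8.347e-06) = 0.0677 Ω
Seg 3: A = π(0.812/2 mm)² = π(4.0600e-04 m)² = 5.178e-07 m²
R_3 = (1.62×10^-8)(9.91)/(5.178e-07) = 0.31 Ω
R_total = R_1 + R_2 + R_3 = 0.461 Ω

0.461 Ω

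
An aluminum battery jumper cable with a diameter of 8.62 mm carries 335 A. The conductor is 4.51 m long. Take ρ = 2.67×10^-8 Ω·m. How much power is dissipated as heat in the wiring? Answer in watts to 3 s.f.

232 W

A = π(d/2)² = π(4.3100e-03 m)² = 5.836e-05 m²
R = ρL/A = (2.67×10^-8)(4.51)/(5.836e-05) = 0.002063 Ω
P = I²R = (335)² × 0.002063 = 232 W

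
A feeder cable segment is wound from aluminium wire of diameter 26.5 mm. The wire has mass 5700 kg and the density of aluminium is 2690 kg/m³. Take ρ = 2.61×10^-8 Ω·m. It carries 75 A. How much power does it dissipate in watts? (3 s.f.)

A = π(d/2)² = π(1.3250e-02 m)² = 5.5155e-04 m²
L = m/(density·A) = 5700/(2690×5.5155e-04) = 3842 m
R = ρL/A = (2.61×10^-8)(3842)/(5.5155e-04) = 0.1818 Ω
P = I²R = (75)² × 0.1818 = 1020 W

1020 W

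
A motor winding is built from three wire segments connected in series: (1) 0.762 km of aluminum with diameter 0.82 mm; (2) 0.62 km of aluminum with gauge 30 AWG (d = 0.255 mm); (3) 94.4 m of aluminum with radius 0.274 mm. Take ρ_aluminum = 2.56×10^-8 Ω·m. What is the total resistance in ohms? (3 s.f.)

358 Ω

Seg 1: A = π(d/2)² = π(4.1000e-04 m)² = 5.281e-07 m²
R_1 = (2.56×10^-8)(762)/(5.281e-07) = 36.94 Ω
Seg 2: A = π(0.255/2 mm)² = π(1.2750e-04 m)² = 5.107e-08 m²
R_2 = (2.56×10^-8)(620)/(5.107e-08) = 310.8 Ω
Seg 3: A = πr² = π(2.7400e-04 m)² = 2.359e-07 m²
R_3 = (2.56×10^-8)(94.4)/(2.359e-07) = 10.25 Ω
R_total = R_1 + R_2 + R_3 = 358 Ω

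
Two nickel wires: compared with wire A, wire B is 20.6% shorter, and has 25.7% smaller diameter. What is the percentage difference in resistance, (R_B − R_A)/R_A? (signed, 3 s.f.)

43.8%

R ∝ L/d², so R_B/R_A = (1 − 20.6/100) × (1 − 25.7/100)⁻²
= 0.794 × 1.811 = 1.438
(R_B − R_A)/R_A = 1.438 − 1 = 43.8%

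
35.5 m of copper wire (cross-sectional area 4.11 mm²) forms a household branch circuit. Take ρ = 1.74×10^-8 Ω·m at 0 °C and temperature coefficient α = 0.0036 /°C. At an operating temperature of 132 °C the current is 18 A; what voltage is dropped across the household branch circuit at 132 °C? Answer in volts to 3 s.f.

3.99 V

A = 4.11 mm² = 4.110e-06 m²
R₍0₎ = ρL/A = (1.74×10^-8)(35.5)/(4.110e-06) = 0.1503 Ω
R₍132₎ = R₍0₎(1 + αΔT) = 0.1503 × (1 + 0.0036×132) = 0.2217 Ω
V = IR = 18 × 0.2217 = 3.99 V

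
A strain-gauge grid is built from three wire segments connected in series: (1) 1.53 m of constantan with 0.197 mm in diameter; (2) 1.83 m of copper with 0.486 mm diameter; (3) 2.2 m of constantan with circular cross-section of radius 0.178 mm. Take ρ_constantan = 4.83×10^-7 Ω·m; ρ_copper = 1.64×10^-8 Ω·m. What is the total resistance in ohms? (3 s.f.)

35.1 Ω

Seg 1: A = π(d/2)² = π(9.8500e-05 m)² = 3.048e-08 m²
R_1 = (4.83×10^-7)(1.53)/(3.048e-08) = 24.24 Ω
Seg 2: A = π(d/2)² = π(2.4300e-04 m)² = 1.855e-07 m²
R_2 = (1.64×10^-8)(1.83)/(1.855e-07) = 0.1618 Ω
Seg 3: A = πr² = π(1.7800e-04 m)² = 9.954e-08 m²
R_3 = (4.83×10^-7)(2.2)/(9.954e-08) = 10.68 Ω
R_total = R_1 + R_2 + R_3 = 35.1 Ω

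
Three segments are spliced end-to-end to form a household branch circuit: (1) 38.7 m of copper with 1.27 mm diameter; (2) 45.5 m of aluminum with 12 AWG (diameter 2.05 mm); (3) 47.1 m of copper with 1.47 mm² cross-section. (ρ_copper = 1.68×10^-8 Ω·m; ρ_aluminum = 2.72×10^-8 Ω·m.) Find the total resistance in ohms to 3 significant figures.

Seg 1: A = π(d/2)² = π(6.3500e-04 m)² = 1.267e-06 m²
R_1 = (1.68×10^-8)(38.7)/(1.267e-06) = 0.5132 Ω
Seg 2: A = π(2.05/2 mm)² = π(1.0250e-03 m)² = 3.301e-06 m²
R_2 = (2.72×10^-8)(45.5)/(3.301e-06) = 0.375 Ω
Seg 3: A = 1.47 mm² = 1.470e-06 m²
R_3 = (1.68×10^-8)(47.1)/(1.470e-06) = 0.5383 Ω
R_total = R_1 + R_2 + R_3 = 1.43 Ω

1.43 Ω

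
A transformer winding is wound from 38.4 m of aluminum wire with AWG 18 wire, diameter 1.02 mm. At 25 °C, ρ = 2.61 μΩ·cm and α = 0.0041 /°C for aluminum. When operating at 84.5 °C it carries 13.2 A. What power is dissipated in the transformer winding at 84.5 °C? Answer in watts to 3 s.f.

ρ = 2.61 μΩ·cm = 2.61×10^-8 Ω·m
A = π(1.02/2 mm)² = π(5.1000e-04 m)² = 8.171e-07 m²
R₍25₎ = ρL/A = (2.61×10^-8)(38.4)/(8.171e-07) = 1.227 Ω
R₍84.5₎ = R₍25₎(1 + αΔT) = 1.227 × (1 + 0.0041×59.5) = 1.526 Ω
P = I²R = (13.2)² × 1.526 = 266 W

266 W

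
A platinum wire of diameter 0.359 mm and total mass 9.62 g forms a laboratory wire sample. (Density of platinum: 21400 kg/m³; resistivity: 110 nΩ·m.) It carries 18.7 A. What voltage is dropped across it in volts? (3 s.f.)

90.2 V

ρ = 110 nΩ·m = 1.10×10^-7 Ω·m
A = π(d/2)² = π(1.7950e-04 m)² = 1.0122e-07 m²
L = m/(density·A) = 0.00962/(21400×1.0122e-07) = 4.441 m
R = ρL/A = (1.10×10^-7)(4.441)/(1.0122e-07) = 4.826 Ω
V = IR = 18.7 × 4.826 = 90.2 V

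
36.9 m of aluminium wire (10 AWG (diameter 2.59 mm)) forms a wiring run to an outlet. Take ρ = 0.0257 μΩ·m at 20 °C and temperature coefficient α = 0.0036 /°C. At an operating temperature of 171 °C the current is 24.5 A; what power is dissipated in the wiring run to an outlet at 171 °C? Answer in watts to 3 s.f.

167 W

ρ = 0.0257 μΩ·m = 2.57×10^-8 Ω·m
A = π(2.59/2 mm)² = π(1.2950e-03 m)² = 5.269e-06 m²
R₍20₎ = ρL/A = (2.57×10^-8)(36.9)/(5.269e-06) = 0.18 Ω
R₍171₎ = R₍20₎(1 + αΔT) = 0.18 × (1 + 0.0036×151) = 0.2778 Ω
P = I²R = (24.5)² × 0.2778 = 167 W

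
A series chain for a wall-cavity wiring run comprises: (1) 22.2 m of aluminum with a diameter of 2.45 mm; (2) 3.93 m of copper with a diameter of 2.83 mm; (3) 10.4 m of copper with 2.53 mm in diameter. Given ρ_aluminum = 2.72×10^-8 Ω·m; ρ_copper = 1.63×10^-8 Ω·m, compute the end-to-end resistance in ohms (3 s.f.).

0.172 Ω

Seg 1: A = π(d/2)² = π(1.2250e-03 m)² = 4.714e-06 m²
R_1 = (2.72×10^-8)(22.2)/(4.714e-06) = 0.1281 Ω
Seg 2: A = π(d/2)² = π(1.4150e-03 m)² = 6.290e-06 m²
R_2 = (1.63×10^-8)(3.93)/(6.290e-06) = 0.01018 Ω
Seg 3: A = π(d/2)² = π(1.2650e-03 m)² = 5.027e-06 m²
R_3 = (1.63×10^-8)(10.4)/(5.027e-06) = 0.03372 Ω
R_total = R_1 + R_2 + R_3 = 0.172 Ω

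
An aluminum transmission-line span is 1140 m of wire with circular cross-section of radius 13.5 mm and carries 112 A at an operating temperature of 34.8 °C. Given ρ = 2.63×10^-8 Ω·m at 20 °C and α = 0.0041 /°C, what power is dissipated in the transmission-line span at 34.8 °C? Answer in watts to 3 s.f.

697 W

A = πr² = π(1.3500e-02 m)² = 5.726e-04 m²
R₍20₎ = ρL/A = (2.63×10^-8)(1140)/(5.726e-04) = 0.05237 Ω
R₍34.8₎ = R₍20₎(1 + αΔT) = 0.05237 × (1 + 0.0041×14.8) = 0.05554 Ω
P = I²R = (112)² × 0.05554 = 697 W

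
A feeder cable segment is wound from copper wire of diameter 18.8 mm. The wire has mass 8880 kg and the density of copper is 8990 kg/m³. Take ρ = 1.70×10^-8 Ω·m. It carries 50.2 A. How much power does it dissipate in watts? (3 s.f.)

549 W

A = π(d/2)² = π(9.4000e-03 m)² = 2.7759e-04 m²
L = m/(density·A) = 8880/(8990×2.7759e-04) = 3558 m
R = ρL/A = (1.70×10^-8)(3558)/(2.7759e-04) = 0.2179 Ω
P = I²R = (50.2)² × 0.2179 = 549 W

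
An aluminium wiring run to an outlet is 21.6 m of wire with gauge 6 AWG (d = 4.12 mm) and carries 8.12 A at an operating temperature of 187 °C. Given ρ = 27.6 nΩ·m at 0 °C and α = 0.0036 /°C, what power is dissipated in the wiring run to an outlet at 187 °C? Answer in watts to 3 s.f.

ρ = 27.6 nΩ·m = 2.76×10^-8 Ω·m
A = π(4.12/2 mm)² = π(2.0600e-03 m)² = 1.333e-05 m²
R₍0₎ = ρL/A = (2.76×10^-8)(21.6)/(1.333e-05) = 0.04472 Ω
R₍187₎ = R₍0₎(1 + αΔT) = 0.04472 × (1 + 0.0036×187) = 0.07482 Ω
P = I²R = (8.12)² × 0.07482 = 4.93 W

4.93 W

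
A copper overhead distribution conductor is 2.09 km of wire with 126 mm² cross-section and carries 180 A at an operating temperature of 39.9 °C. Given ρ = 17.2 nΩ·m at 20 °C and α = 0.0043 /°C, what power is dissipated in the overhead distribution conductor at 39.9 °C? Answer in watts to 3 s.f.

10000 W

ρ = 17.2 nΩ·m = 1.72×10^-8 Ω·m
A = 126 mm² = 1.260e-04 m²
R₍20₎ = ρL/A = (1.72×10^-8)(2090)/(1.260e-04) = 0.2853 Ω
R₍39.9₎ = R₍20₎(1 + αΔT) = 0.2853 × (1 + 0.0043×19.9) = 0.3097 Ω
P = I²R = (180)² × 0.3097 = 10000 W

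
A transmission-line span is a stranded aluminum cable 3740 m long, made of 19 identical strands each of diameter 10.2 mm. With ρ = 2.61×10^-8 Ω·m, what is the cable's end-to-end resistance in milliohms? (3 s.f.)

62.9 mΩ

A_strand = π(5.1000e-03 m)² = 8.171e-05 m²
R_strand = ρL/A = (2.61×10^-8)(3740)/(8.171e-05) = 1.195 Ω
R_total = R_strand/N = 1.195/19 = 62.9 mΩ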